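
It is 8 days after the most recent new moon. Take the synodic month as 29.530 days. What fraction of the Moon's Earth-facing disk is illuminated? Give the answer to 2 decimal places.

Phase angle: θ = 360°·(8 d)/(29.530 d) = 97.5°.
Illuminated fraction = (1 − cos 97.5°)/2 = (1 − (-0.131))/2 ≈ 0.566.

0.57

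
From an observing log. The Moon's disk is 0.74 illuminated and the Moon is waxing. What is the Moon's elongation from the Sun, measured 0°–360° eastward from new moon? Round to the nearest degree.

119°

cos θ = 1 − 2f = -0.480, giving a principal value of 118.7°.
Before full moon the principal value applies: θ = 118.7°.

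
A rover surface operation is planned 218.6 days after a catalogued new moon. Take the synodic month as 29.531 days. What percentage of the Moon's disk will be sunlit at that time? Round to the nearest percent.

91%

218.6 d spans 7 complete synodic months (7 × 29.531 = 206.72 d) plus 11.88 d.
Phase angle: θ = 360°·(11.88 d)/(29.531 d) = 144.9°.
cos 144.9° = (-0.818), so f = (1 − (-0.818))/2 = 0.909, so 91%.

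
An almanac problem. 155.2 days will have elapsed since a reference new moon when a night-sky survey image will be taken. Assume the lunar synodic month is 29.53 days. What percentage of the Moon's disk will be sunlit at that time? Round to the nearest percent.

155.2 d spans 5 complete synodic months (5 × 29.53 = 147.65 d) plus 7.55 d.
Elongation θ = 360° × 7.55/29.53 ≈ 92.0°.
With cos θ = (-0.036), the lit fraction is (1 − (-0.036))/2 ≈ 0.518, so 52%.

52%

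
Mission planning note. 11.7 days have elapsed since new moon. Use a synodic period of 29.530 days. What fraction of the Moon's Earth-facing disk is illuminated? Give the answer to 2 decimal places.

0.90

Elongation θ = 360° × 11.7/29.530 ≈ 142.6°.
With cos θ = (-0.795), the lit fraction is (1 − (-0.795))/2 ≈ 0.897.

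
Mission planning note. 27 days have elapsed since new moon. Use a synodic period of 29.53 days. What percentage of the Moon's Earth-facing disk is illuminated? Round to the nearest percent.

7%

Phase angle: θ = 360°·(27 d)/(29.53 d) = 329.2°.
With cos θ = 0.859, the lit fraction is (1 − 0.859)/2 ≈ 0.071, so 7%.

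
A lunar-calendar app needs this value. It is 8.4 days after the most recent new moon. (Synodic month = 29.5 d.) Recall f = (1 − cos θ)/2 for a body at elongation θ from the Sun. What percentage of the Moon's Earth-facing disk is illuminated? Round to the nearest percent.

61%

Elongation θ = 360° × 8.4/29.5 ≈ 102.5°.
Illuminated fraction = (1 − cos 102.5°)/2 = (1 − (-0.217))/2 ≈ 0.608, so 61%.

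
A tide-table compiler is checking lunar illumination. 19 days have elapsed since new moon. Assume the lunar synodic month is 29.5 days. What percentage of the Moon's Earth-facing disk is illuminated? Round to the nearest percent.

The Moon has covered 19/29.5 of its cycle, so θ ≈ 360° × 19/29.5 = 231.9°.
With cos θ = (-0.618), the lit fraction is (1 − (-0.618))/2 ≈ 0.809, so 81%.

81%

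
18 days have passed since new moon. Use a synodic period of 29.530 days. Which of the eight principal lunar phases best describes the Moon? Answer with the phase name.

waning gibbous

At 18/29.530 of the cycle, θ ≈ 219° — the waning gibbous range.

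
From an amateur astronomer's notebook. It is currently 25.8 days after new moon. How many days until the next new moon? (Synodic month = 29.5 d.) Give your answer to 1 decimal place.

3.7 days

One full lunation from the last new moon is 29.5 d; remaining = 29.5 − 25.8 = 3.700 d.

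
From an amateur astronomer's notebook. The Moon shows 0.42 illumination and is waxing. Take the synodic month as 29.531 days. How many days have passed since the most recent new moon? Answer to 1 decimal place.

6.6 days

Invert f = (1 − cos θ)/2 to get cos θ = 1 − 2(0.42) = 0.160, hence θ₀ = arccos 0.160 = 80.8°.
The Moon is waxing (0°–180°), so θ = 80.8° directly.
That fraction of the synodic month is 80.8/360 × 29.531 d ≈ 6.63 d.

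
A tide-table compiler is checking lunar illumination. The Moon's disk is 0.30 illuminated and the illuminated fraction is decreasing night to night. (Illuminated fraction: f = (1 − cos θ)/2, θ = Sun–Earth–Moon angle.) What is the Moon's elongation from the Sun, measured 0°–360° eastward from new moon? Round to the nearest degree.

Invert f = (1 − cos θ)/2 to get cos θ = 1 − 2(0.30) = 0.400, hence θ₀ = arccos 0.400 = 66.4°.
A waning Moon lies in 180°–360°, so θ = 360° − 66.4° = 293.6°.

294°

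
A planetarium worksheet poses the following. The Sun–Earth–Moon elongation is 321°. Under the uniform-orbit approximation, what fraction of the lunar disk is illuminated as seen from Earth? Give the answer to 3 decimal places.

0.111

cos 321° = 0.777, so f = (1 − 0.777)/2 = 0.111.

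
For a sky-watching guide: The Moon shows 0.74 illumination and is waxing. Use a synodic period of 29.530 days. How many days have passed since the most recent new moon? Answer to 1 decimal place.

9.7 days

From f = (1 − cos θ)/2: cos θ = 1 − 2×0.74 = -0.480; arccos → 118.7°.
The Moon is waxing (0°–180°), so θ = 118.7° directly.
That fraction of the synodic month is 118.7/360 × 29.530 d ≈ 9.74 d.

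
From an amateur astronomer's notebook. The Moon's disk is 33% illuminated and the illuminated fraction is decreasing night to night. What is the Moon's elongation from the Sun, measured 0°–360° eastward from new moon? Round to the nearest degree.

290°

From f = (1 − cos θ)/2: cos θ = 1 − 2×0.33 = 0.340; arccos → 70.1°.
A waning Moon lies in 180°–360°, so θ = 360° − 70.1° = 289.9°.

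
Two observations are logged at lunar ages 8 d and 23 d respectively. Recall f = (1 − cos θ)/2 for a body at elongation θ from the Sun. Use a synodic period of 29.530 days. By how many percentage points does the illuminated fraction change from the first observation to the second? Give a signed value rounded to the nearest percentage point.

-16 percentage points

First observation: θ = 360°·8/29.530 = 97.5°, so f = 0.566.
Second observation: θ = 280.4°, f = 0.410.
Δf = 0.410 − 0.566 = -0.156, i.e. -16 pp.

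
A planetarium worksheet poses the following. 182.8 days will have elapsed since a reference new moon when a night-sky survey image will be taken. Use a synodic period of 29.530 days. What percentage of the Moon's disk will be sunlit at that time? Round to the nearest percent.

32%

Reduce mod P: 182.8 − 6×29.530 = 5.62 d into the current lunation.
Elongation θ = 360° × 5.62/29.530 ≈ 68.5°.
cos 68.5° = 0.366, so f = (1 − 0.366)/2 = 0.317, so 32%.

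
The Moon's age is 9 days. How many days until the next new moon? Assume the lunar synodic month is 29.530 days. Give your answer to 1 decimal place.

One full lunation from the last new moon is 29.530 d; remaining = 29.530 − 9 = 20.530 d.

20.5 days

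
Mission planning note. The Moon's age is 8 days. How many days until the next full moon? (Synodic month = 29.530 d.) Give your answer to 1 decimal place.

6.8 days

Full moon is 0.5 of the way through the cycle: age 0.5 × 29.530 = 14.765 d.
So 6.765 days remain (14.765 − 8).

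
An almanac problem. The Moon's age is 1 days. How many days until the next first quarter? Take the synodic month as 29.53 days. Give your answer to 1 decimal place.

First quarter is 0.25 of the way through the cycle: age 0.25 × 29.53 = 7.383 d.
So 6.383 days remain (7.383 − 1).

6.4 days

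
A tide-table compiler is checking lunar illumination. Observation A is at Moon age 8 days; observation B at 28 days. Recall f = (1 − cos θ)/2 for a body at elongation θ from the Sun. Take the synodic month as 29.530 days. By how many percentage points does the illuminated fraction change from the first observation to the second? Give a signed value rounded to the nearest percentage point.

-54 pp

θ₁ = 360° × 8/29.530 = 97.5°, f₁ = (1 − cos θ₁)/2 = 0.566.
θ₂ = 360° × 28/29.530 = 341.3°, f₂ = (1 − cos θ₂)/2 = 0.026.
Change = f₂ − f₁ = -0.539 → -54 percentage points.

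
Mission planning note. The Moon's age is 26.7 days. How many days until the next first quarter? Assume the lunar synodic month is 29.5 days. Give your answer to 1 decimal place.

10.2 days

First quarter occurs at elongation 90°, i.e. at age 29.5 × 90/360 = 7.375 d.
Already past this cycle's first quarter; the next is at 7.375 + 29.5 = 36.875 d, so 36.875 − 26.7 = 10.175 days.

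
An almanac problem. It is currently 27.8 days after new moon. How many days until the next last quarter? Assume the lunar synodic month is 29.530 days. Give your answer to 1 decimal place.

23.9 days

Last quarter occurs at elongation 270°, i.e. at age 29.530 × 270/360 = 22.148 d.
This lunation's last quarter (22.148 d) has passed, so add one period: 51.678 − 27.8 = 23.878 days.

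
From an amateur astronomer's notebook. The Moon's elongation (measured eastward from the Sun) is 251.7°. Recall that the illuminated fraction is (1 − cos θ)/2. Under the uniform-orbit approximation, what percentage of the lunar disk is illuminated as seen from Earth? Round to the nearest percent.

66%

cos 251.7° = (-0.314), so f = (1 − (-0.314))/2 = 0.657, i.e. 66%.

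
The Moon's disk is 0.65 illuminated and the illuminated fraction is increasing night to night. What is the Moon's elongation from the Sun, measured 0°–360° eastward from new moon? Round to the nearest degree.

107°

From f = (1 − cos θ)/2: cos θ = 1 − 2×0.65 = -0.300; arccos → 107.5°.
Before full moon the principal value applies: θ = 107.5°.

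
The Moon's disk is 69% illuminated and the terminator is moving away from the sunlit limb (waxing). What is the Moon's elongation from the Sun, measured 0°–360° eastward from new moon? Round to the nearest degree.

cos θ = 1 − 2f = -0.380, giving a principal value of 112.3°.
Waxing ⇒ before full, so θ = 112.3°.

112°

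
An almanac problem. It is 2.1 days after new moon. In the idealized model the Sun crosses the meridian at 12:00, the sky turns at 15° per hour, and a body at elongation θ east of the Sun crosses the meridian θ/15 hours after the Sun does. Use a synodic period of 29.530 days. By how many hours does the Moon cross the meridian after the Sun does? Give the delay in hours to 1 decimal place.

1.7 h

The Moon has covered 2.1/29.530 of its cycle, so θ ≈ 360° × 2.1/29.530 = 25.6°.
Delay after the Sun = 25.6° / (15°/h) ≈ 1.71 h.
So the Moon crosses the meridian 1.71 h after the Sun.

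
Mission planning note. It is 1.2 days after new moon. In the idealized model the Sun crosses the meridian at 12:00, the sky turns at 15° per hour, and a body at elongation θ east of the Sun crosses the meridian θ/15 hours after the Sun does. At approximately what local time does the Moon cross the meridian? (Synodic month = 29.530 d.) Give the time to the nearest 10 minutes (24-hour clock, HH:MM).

13:00

The Moon has covered 1.2/29.530 of its cycle, so θ ≈ 360° × 1.2/29.530 = 14.6°.
At 15° of sky rotation per hour, 14.6° corresponds to a 0.98 h lag.
12:00 + 0.975 h ≈ 12:59 → 13:00 to the nearest ten minutes.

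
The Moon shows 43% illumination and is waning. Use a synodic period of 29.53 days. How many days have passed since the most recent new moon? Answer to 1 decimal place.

22.8 days

From f = (1 − cos θ)/2: cos θ = 1 − 2×0.43 = 0.140; arccos → 82.0°.
Waning ⇒ past full, so θ = 360° − 82.0° = 278.0°.
At 360°/29.53 d per day, 278.0° corresponds to 22.81 days.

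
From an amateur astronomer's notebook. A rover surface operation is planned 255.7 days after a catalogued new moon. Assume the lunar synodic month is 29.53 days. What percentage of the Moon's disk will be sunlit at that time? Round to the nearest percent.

77%

Reduce mod P: 255.7 − 8×29.53 = 19.46 d into the current lunation.
Elongation θ = 360° × 19.46/29.53 ≈ 237.2°.
Illuminated fraction = (1 − cos 237.2°)/2 = (1 − (-0.541))/2 ≈ 0.771, so 77%.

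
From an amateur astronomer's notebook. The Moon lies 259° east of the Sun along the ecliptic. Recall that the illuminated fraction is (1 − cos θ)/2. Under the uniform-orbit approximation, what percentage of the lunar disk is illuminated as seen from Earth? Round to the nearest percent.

Half-versine of 259°: (1 − (-0.191))/2 = 0.595, i.e. 60%.

60%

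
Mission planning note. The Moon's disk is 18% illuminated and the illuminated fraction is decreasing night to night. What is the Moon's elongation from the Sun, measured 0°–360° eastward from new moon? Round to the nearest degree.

310°

From f = (1 − cos θ)/2: cos θ = 1 − 2×0.18 = 0.640; arccos → 50.2°.
Since the Moon is past full (waning), take the reflex angle: θ = 360° − 50.2° = 309.8°.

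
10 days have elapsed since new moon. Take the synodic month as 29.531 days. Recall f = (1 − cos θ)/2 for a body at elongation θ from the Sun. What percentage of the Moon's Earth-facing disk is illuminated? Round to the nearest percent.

76%

The Moon has covered 10/29.531 of its cycle, so θ ≈ 360° × 10/29.531 = 121.9°.
With cos θ = (-0.529), the lit fraction is (1 − (-0.529))/2 ≈ 0.764, so 76%.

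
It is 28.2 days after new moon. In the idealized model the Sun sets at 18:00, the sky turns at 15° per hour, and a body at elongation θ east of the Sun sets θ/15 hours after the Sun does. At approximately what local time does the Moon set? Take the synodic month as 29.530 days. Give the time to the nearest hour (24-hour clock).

17:00

Phase angle: θ = 360°·(28.2 d)/(29.530 d) = 343.8°.
The Moon trails the Sun by θ/15 = 343.8/15 ≈ 22.92 hours.
18:00 + 22.92 h ≈ 16:55 → 17:00 to the nearest hour.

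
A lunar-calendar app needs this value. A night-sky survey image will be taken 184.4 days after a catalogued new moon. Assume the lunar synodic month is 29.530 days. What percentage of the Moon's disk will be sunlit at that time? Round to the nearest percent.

48%

184.4/29.530 = 6.244 lunations, so 6 complete cycles and 7.22 d into the next.
The Moon has covered 7.22/29.530 of its cycle, so θ ≈ 360° × 7.22/29.530 = 88.0°.
cos 88.0° = 0.035, so f = (1 − 0.035)/2 = 0.483, so 48%.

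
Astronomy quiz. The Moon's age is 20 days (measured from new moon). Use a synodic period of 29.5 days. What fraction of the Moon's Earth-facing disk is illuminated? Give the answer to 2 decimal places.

Phase angle: θ = 360°·(20 d)/(29.5 d) = 244.1°.
With cos θ = (-0.437), the lit fraction is (1 − (-0.437))/2 ≈ 0.719.

0.72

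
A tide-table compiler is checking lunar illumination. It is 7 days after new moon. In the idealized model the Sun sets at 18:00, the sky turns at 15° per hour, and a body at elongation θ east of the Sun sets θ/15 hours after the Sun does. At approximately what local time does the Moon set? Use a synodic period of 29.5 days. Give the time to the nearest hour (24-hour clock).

The Moon has covered 7/29.5 of its cycle, so θ ≈ 360° × 7/29.5 = 85.4°.
Delay after the Sun = 85.4° / (15°/h) ≈ 5.69 h.
18:00 + 5.69 h ≈ 23:42 → 00:00 to the nearest hour.

00:00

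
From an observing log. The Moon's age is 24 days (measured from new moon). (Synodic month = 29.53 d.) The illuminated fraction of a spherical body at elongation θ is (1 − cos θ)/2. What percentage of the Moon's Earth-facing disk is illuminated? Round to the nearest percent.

31%

Elongation θ = 360° × 24/29.53 ≈ 292.6°.
With cos θ = 0.384, the lit fraction is (1 − 0.384)/2 ≈ 0.308, so 31%.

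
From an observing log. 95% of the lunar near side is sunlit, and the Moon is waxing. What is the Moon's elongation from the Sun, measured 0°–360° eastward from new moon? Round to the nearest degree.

cos θ = 1 − 2f = -0.900, giving a principal value of 154.2°.
Before full moon the principal value applies: θ = 154.2°.

154°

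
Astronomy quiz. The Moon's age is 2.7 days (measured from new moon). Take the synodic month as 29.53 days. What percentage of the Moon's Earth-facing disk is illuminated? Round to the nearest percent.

8%

The Moon has covered 2.7/29.53 of its cycle, so θ ≈ 360° × 2.7/29.53 = 32.9°.
Illuminated fraction = (1 − cos 32.9°)/2 = (1 − 0.839)/2 ≈ 0.080, so 8%.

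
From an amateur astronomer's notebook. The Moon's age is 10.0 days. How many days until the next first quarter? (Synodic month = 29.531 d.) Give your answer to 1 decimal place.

First quarter occurs at elongation 90°, i.e. at age 29.531 × 90/360 = 7.383 d.
This lunation's first quarter (7.383 d) has passed, so add one period: 36.914 − 10.0 = 26.914 days.

26.9 days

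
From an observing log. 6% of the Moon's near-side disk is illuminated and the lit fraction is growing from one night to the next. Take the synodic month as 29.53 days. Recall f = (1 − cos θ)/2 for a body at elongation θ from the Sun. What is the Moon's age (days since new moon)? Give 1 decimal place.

cos θ = 1 − 2f = 0.880, giving a principal value of 28.4°.
The Moon is waxing (0°–180°), so θ = 28.4° directly.
Age = 29.53 × 28.4°/360° ≈ 2.33 days.

2.3 days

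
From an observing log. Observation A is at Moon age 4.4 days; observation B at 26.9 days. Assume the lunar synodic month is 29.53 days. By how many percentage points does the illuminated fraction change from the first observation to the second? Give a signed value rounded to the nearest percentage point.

-13 percentage points

θ₁ = 360° × 4.4/29.53 = 53.6°, f₁ = (1 − cos θ₁)/2 = 0.204.
θ₂ = 360° × 26.9/29.53 = 327.9°, f₂ = (1 − cos θ₂)/2 = 0.076.
Change = f₂ − f₁ = -0.127 → -13 percentage points.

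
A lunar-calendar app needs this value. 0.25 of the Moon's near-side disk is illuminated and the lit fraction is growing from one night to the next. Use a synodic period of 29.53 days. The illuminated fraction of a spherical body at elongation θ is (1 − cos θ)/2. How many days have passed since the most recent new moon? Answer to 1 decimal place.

cos θ = 1 − 2f = 0.500, giving a principal value of 60.0°.
Before full moon the principal value applies: θ = 60.0°.
Age = 29.53 × 60.0°/360° ≈ 4.92 days.

4.9 days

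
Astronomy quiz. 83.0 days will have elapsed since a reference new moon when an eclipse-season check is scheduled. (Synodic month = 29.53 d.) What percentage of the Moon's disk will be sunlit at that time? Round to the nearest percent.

31%

Reduce mod P: 83.0 − 2×29.53 = 23.94 d into the current lunation.
The Moon has covered 23.94/29.53 of its cycle, so θ ≈ 360° × 23.94/29.53 = 291.9°.
With cos θ = 0.372, the lit fraction is (1 − 0.372)/2 ≈ 0.314, so 31%.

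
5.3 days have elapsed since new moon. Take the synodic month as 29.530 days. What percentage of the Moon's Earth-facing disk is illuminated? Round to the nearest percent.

29%

The Moon has covered 5.3/29.530 of its cycle, so θ ≈ 360° × 5.3/29.530 = 64.6°.
With cos θ = 0.429, the lit fraction is (1 − 0.429)/2 ≈ 0.286, so 29%.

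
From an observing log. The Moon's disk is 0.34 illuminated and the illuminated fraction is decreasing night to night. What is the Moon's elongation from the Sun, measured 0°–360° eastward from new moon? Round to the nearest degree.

289°

Invert f = (1 − cos θ)/2 to get cos θ = 1 − 2(0.34) = 0.320, hence θ₀ = arccos 0.320 = 71.3°.
A waning Moon lies in 180°–360°, so θ = 360° − 71.3° = 288.7°.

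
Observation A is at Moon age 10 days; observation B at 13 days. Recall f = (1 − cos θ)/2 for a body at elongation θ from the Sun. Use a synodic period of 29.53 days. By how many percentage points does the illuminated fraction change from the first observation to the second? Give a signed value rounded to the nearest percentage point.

+20 pp

First observation: θ = 360°·10/29.53 = 121.9°, so f = 0.764.
Second observation: θ = 158.5°, f = 0.965.
Δf = 0.965 − 0.764 = +0.201, i.e. +20 pp.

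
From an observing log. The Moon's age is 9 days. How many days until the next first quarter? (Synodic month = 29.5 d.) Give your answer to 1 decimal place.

27.9 days

First quarter occurs at elongation 90°, i.e. at age 29.5 × 90/360 = 7.375 d.
Already past this cycle's first quarter; the next is at 7.375 + 29.5 = 36.875 d, so 36.875 − 9 = 27.875 days.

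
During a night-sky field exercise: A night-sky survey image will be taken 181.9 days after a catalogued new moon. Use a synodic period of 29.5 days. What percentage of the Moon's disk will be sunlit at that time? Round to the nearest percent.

25%

181.9/29.5 = 6.166 lunations, so 6 complete cycles and 4.90 d into the next.
Phase angle: θ = 360°·(4.90 d)/(29.5 d) = 59.8°.
Illuminated fraction = (1 − cos 59.8°)/2 = (1 − 0.503)/2 ≈ 0.248, so 25%.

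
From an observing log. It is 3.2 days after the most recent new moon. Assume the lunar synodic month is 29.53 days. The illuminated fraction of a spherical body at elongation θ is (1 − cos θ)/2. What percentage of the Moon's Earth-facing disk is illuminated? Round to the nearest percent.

The Moon has covered 3.2/29.53 of its cycle, so θ ≈ 360° × 3.2/29.53 = 39.0°.
Illuminated fraction = (1 − cos 39.0°)/2 = (1 − 0.777)/2 ≈ 0.111, so 11%.

11%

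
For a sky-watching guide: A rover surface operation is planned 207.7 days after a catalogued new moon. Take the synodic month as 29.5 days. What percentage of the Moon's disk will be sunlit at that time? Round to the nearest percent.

2%

207.7 d spans 7 complete synodic months (7 × 29.5 = 206.50 d) plus 1.20 d.
Elongation θ = 360° × 1.20/29.5 ≈ 14.6°.
Illuminated fraction = (1 − cos 14.6°)/2 = (1 − 0.968)/2 ≈ 0.016, so 2%.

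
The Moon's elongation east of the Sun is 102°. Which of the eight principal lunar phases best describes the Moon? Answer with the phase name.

first quarter

102° lies in the first quarter sector of the 8-phase cycle.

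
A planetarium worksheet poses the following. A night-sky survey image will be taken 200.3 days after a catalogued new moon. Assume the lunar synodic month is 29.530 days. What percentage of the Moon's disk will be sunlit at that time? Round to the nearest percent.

40%

200.3 d spans 6 complete synodic months (6 × 29.530 = 177.18 d) plus 23.12 d.
Elongation θ = 360° × 23.12/29.530 ≈ 281.9°.
cos 281.9° = 0.205, so f = (1 − 0.205)/2 = 0.397, so 40%.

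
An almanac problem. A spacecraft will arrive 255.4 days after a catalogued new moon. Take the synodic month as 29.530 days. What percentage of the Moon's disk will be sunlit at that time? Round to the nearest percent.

Reduce mod P: 255.4 − 8×29.530 = 19.16 d into the current lunation.
The Moon has covered 19.16/29.530 of its cycle, so θ ≈ 360° × 19.16/29.530 = 233.6°.
With cos θ = (-0.594), the lit fraction is (1 − (-0.594))/2 ≈ 0.797, so 80%.

80%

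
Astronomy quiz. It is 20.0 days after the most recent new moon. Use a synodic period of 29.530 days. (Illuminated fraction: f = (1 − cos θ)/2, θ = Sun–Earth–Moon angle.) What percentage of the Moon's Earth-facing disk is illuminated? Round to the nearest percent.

72%

Elongation θ = 360° × 20.0/29.530 ≈ 243.8°.
Illuminated fraction = (1 − cos 243.8°)/2 = (1 − (-0.441))/2 ≈ 0.721, so 72%.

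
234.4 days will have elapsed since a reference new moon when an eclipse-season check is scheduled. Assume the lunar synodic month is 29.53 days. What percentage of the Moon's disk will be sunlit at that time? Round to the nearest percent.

4%

234.4/29.53 = 7.938 lunations, so 7 complete cycles and 27.69 d into the next.
Phase angle: θ = 360°·(27.69 d)/(29.53 d) = 337.6°.
Illuminated fraction = (1 − cos 337.6°)/2 = (1 − 0.924)/2 ≈ 0.038, so 4%.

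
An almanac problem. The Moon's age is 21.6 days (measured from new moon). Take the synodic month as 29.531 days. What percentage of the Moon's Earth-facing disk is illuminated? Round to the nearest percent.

56%

Elongation θ = 360° × 21.6/29.531 ≈ 263.3°.
Illuminated fraction = (1 − cos 263.3°)/2 = (1 − (-0.116))/2 ≈ 0.558, so 56%.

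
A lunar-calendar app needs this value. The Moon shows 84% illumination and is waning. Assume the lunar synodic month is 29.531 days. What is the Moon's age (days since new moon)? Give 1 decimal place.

18.6 days

From f = (1 − cos θ)/2: cos θ = 1 − 2×0.84 = -0.680; arccos → 132.8°.
A waning Moon lies in 180°–360°, so θ = 360° − 132.8° = 227.2°.
That fraction of the synodic month is 227.2/360 × 29.531 d ≈ 18.63 d.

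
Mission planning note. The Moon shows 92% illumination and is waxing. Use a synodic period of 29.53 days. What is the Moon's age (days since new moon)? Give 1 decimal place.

12.1 days

Invert f = (1 − cos θ)/2 to get cos θ = 1 − 2(0.92) = -0.840, hence θ₀ = arccos -0.840 = 147.1°.
The Moon is waxing (0°–180°), so θ = 147.1° directly.
That fraction of the synodic month is 147.1/360 × 29.53 d ≈ 12.07 d.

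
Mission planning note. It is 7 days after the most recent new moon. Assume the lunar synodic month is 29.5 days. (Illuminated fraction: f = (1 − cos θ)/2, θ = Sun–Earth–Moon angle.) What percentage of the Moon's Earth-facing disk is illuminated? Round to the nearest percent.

Phase angle: θ = 360°·(7 d)/(29.5 d) = 85.4°.
Illuminated fraction = (1 − cos 85.4°)/2 = (1 − 0.080)/2 ≈ 0.460, so 46%.

46%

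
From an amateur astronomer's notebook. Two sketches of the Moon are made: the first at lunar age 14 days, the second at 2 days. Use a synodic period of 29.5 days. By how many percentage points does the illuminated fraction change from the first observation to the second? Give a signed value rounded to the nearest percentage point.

First observation: θ = 360°·14/29.5 = 170.8°, so f = 0.994.
Second observation: θ = 24.4°, f = 0.045.
Δf = 0.045 − 0.994 = -0.949, i.e. -95 pp.

-95 pp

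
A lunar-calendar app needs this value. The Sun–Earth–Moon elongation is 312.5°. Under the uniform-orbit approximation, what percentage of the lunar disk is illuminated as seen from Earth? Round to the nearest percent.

f = (1 − cos 312.5°)/2 = (1 − 0.676)/2 ≈ 0.162, i.e. 16%.

16%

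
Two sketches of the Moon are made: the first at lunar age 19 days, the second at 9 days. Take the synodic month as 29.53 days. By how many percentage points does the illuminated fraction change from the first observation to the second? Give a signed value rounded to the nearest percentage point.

-14 percentage points

θ₁ = 360° × 19/29.53 = 231.6°, f₁ = (1 − cos θ₁)/2 = 0.810.
θ₂ = 360° × 9/29.53 = 109.7°, f₂ = (1 − cos θ₂)/2 = 0.669.
Change = f₂ − f₁ = -0.142 → -14 percentage points.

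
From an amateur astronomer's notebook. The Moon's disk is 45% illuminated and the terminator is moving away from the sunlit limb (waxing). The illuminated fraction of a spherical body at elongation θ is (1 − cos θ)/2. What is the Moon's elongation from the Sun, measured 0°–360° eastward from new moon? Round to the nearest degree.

Invert f = (1 − cos θ)/2 to get cos θ = 1 − 2(0.45) = 0.100, hence θ₀ = arccos 0.100 = 84.3°.
Before full moon the principal value applies: θ = 84.3°.

84°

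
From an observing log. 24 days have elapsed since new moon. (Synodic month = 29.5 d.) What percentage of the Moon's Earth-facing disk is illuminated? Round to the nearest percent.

Phase angle: θ = 360°·(24 d)/(29.5 d) = 292.9°.
With cos θ = 0.389, the lit fraction is (1 − 0.389)/2 ≈ 0.306, so 31%.

31%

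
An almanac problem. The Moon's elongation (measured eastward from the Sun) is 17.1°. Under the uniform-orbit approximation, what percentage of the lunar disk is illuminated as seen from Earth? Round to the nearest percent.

f = (1 − cos 17.1°)/2 = (1 − 0.956)/2 ≈ 0.022, i.e. 2%.

2%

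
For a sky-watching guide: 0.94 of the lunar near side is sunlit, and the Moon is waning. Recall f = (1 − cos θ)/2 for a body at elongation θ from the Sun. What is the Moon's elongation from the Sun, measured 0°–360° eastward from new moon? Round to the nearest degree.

208°

From f = (1 − cos θ)/2: cos θ = 1 − 2×0.94 = -0.880; arccos → 151.6°.
Waning ⇒ past full, so θ = 360° − 151.6° = 208.4°.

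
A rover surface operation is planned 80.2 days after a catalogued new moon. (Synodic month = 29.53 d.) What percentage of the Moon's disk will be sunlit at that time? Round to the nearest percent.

61%

80.2 d spans 2 complete synodic months (2 × 29.53 = 59.06 d) plus 21.14 d.
Phase angle: θ = 360°·(21.14 d)/(29.53 d) = 257.7°.
Illuminated fraction = (1 − cos 257.7°)/2 = (1 − (-0.213))/2 ≈ 0.606, so 61%.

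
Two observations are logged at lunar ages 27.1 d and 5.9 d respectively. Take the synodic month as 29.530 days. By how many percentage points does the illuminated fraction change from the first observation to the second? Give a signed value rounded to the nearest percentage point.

θ₁ = 360° × 27.1/29.530 = 330.4°, f₁ = (1 − cos θ₁)/2 = 0.065.
θ₂ = 360° × 5.9/29.530 = 71.9°, f₂ = (1 − cos θ₂)/2 = 0.345.
Change = f₂ − f₁ = +0.280 → +28 percentage points.

+28 percentage points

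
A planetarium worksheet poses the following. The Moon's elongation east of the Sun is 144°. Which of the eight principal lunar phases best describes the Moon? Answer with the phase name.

144° lies in the waxing gibbous sector of the 8-phase cycle.

waxing gibbous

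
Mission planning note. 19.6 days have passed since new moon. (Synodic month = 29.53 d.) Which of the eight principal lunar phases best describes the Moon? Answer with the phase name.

At 19.6/29.53 of the cycle, θ ≈ 239° — the waning gibbous range.

waning gibbous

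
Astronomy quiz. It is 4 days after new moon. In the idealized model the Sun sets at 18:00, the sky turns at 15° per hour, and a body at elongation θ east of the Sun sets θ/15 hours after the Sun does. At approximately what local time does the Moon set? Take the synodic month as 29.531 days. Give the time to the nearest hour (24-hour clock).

The Moon has covered 4/29.531 of its cycle, so θ ≈ 360° × 4/29.531 = 48.8°.
At 15° of sky rotation per hour, 48.8° corresponds to a 3.25 h lag.
18:00 + 3.25 h ≈ 21:15 → 21:00 to the nearest hour.

21:00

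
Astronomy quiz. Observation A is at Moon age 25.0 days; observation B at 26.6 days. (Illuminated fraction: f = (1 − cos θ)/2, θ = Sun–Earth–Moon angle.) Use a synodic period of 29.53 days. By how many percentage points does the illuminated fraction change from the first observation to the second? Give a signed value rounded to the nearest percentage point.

-12 pp

θ₁ = 360° × 25.0/29.53 = 304.8°, f₁ = (1 − cos θ₁)/2 = 0.215.
θ₂ = 360° × 26.6/29.53 = 324.3°, f₂ = (1 − cos θ₂)/2 = 0.094.
Change = f₂ − f₁ = -0.121 → -12 percentage points.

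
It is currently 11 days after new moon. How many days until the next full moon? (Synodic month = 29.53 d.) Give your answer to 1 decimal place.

3.8 days

Full moon occurs at elongation 180°, i.e. at age 29.53 × 180/360 = 14.765 d.
That is 14.765 − 11 = 3.765 days ahead.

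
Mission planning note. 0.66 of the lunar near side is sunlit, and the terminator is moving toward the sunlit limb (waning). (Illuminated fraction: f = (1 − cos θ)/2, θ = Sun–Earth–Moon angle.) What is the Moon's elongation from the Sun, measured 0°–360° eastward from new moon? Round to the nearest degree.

251°

Invert f = (1 − cos θ)/2 to get cos θ = 1 − 2(0.66) = -0.320, hence θ₀ = arccos -0.320 = 108.7°.
Waning ⇒ past full, so θ = 360° − 108.7° = 251.3°.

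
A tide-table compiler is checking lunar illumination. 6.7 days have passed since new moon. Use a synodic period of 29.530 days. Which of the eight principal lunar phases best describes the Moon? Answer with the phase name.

θ ≈ 360° × 6.7/29.530 = 82°, which falls in the first quarter sector.

first quarter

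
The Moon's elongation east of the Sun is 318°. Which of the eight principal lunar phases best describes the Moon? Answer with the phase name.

318° lies in the waning crescent sector of the 8-phase cycle.

waning crescent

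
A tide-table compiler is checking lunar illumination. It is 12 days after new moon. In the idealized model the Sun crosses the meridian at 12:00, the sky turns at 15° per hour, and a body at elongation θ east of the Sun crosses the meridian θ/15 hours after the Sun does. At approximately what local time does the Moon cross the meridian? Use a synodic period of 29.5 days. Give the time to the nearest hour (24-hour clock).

Phase angle: θ = 360°·(12 d)/(29.5 d) = 146.4°.
The Moon trails the Sun by θ/15 = 146.4/15 ≈ 9.76 hours.
12:00 + 9.76 h ≈ 21:46 → 22:00 to the nearest hour.

22:00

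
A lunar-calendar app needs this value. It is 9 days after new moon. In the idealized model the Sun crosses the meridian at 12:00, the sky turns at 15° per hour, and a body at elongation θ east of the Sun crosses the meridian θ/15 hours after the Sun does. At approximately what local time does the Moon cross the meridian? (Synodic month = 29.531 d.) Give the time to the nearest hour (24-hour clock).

Elongation θ = 360° × 9/29.531 ≈ 109.7°.
The Moon trails the Sun by θ/15 = 109.7/15 ≈ 7.31 hours.
12:00 + 7.31 h ≈ 19:19 → 19:00 to the nearest hour.

19:00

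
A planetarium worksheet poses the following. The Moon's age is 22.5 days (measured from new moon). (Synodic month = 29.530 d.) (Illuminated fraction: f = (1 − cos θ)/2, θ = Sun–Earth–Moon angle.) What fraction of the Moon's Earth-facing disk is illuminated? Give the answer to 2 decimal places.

The Moon has covered 22.5/29.530 of its cycle, so θ ≈ 360° × 22.5/29.530 = 274.3°.
Illuminated fraction = (1 − cos 274.3°)/2 = (1 − 0.075)/2 ≈ 0.463.

0.46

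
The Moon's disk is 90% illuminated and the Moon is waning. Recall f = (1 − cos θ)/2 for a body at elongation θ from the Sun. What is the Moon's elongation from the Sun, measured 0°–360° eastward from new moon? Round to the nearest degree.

217°

From f = (1 − cos θ)/2: cos θ = 1 − 2×0.90 = -0.800; arccos → 143.1°.
Waning ⇒ past full, so θ = 360° − 143.1° = 216.9°.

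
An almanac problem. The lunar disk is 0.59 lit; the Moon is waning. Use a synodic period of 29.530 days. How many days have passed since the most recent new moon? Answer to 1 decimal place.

21.3 days

Invert f = (1 − cos θ)/2 to get cos θ = 1 − 2(0.59) = -0.180, hence θ₀ = arccos -0.180 = 100.4°.
Since the Moon is past full (waning), take the reflex angle: θ = 360° − 100.4° = 259.6°.
Age = 29.530 × 259.6°/360° ≈ 21.30 days.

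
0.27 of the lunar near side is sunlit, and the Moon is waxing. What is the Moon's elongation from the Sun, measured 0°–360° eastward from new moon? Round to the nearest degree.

63°

cos θ = 1 − 2f = 0.460, giving a principal value of 62.6°.
Waxing ⇒ before full, so θ = 62.6°.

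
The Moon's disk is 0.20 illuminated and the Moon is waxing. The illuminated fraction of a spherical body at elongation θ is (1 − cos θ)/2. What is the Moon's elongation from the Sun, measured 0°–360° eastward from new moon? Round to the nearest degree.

53°

From f = (1 − cos θ)/2: cos θ = 1 − 2×0.20 = 0.600; arccos → 53.1°.
Before full moon the principal value applies: θ = 53.1°.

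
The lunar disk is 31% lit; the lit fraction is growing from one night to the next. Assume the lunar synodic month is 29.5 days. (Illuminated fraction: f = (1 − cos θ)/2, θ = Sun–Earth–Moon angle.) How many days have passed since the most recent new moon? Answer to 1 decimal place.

5.5 days

cos θ = 1 − 2f = 0.380, giving a principal value of 67.7°.
Waxing ⇒ before full, so θ = 67.7°.
At 360°/29.5 d per day, 67.7° corresponds to 5.54 days.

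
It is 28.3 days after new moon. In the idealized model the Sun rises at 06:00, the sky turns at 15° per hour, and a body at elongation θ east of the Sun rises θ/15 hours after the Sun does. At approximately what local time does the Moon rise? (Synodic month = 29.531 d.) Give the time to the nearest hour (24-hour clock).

05:00

The Moon has covered 28.3/29.531 of its cycle, so θ ≈ 360° × 28.3/29.531 = 345.0°.
Delay after the Sun = 345.0° / (15°/h) ≈ 23.00 h.
06:00 + 23.00 h ≈ 05:00 → 05:00 to the nearest hour.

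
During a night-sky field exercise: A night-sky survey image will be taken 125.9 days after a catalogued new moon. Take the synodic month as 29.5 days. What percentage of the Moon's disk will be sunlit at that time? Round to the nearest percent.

125.9 d spans 4 complete synodic months (4 × 29.5 = 118.00 d) plus 7.90 d.
Phase angle: θ = 360°·(7.90 d)/(29.5 d) = 96.4°.
Illuminated fraction = (1 − cos 96.4°)/2 = (1 − (-0.112))/2 ≈ 0.556, so 56%.

56%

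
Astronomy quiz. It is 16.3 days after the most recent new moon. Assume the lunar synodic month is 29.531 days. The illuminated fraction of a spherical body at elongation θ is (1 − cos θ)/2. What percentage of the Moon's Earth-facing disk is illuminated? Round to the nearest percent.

Phase angle: θ = 360°·(16.3 d)/(29.531 d) = 198.7°.
cos 198.7° = (-0.947), so f = (1 − (-0.947))/2 = 0.974, so 97%.

97%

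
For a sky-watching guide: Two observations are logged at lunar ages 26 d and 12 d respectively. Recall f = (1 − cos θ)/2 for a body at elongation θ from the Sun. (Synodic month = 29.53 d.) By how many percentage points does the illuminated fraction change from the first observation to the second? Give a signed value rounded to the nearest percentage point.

+78 pp

θ₁ = 360° × 26/29.53 = 317.0°, f₁ = (1 − cos θ₁)/2 = 0.135.
θ₂ = 360° × 12/29.53 = 146.3°, f₂ = (1 − cos θ₂)/2 = 0.916.
Change = f₂ − f₁ = +0.781 → +78 percentage points.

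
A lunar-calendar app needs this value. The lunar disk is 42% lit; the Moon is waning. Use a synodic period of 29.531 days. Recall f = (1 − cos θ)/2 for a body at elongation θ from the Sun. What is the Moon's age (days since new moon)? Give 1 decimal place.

22.9 days

From f = (1 − cos θ)/2: cos θ = 1 − 2×0.42 = 0.160; arccos → 80.8°.
A waning Moon lies in 180°–360°, so θ = 360° − 80.8° = 279.2°.
At 360°/29.531 d per day, 279.2° corresponds to 22.90 days.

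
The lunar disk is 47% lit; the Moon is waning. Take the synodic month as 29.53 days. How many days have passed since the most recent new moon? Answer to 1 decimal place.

Invert f = (1 − cos θ)/2 to get cos θ = 1 − 2(0.47) = 0.060, hence θ₀ = arccos 0.060 = 86.6°.
Waning ⇒ past full, so θ = 360° − 86.6° = 273.4°.
At 360°/29.53 d per day, 273.4° corresponds to 22.43 days.

22.4 days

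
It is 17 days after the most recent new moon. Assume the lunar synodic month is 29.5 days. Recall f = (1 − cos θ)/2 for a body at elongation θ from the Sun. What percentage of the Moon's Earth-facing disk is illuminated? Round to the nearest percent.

The Moon has covered 17/29.5 of its cycle, so θ ≈ 360° × 17/29.5 = 207.5°.
With cos θ = (-0.887), the lit fraction is (1 − (-0.887))/2 ≈ 0.944, so 94%.

94%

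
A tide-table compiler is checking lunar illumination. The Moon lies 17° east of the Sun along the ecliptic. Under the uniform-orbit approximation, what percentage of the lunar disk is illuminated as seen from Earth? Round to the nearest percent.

f = (1 − cos 17°)/2 = (1 − 0.956)/2 ≈ 0.022, i.e. 2%.

2%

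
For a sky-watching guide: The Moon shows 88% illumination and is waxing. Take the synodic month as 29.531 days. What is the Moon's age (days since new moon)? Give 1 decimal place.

From f = (1 − cos θ)/2: cos θ = 1 − 2×0.88 = -0.760; arccos → 139.5°.
The Moon is waxing (0°–180°), so θ = 139.5° directly.
At 360°/29.531 d per day, 139.5° corresponds to 11.44 days.

11.4 days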